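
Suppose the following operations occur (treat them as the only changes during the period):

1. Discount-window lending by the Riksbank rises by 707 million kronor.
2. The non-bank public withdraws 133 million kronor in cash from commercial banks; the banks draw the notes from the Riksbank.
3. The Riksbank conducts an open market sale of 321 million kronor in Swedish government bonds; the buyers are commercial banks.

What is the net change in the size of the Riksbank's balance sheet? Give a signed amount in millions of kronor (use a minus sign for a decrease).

Discount-window loan 707 million kronor: a Riksbank asset is acquired → +707M.
Currency withdrawal 133 million kronor: only the composition of liabilities changes → 0.
OMO sale (to banks) 321 million kronor: a Riksbank asset is shed → −321M.
Net: 707 + 0 − 321 = +386 million.

+386 million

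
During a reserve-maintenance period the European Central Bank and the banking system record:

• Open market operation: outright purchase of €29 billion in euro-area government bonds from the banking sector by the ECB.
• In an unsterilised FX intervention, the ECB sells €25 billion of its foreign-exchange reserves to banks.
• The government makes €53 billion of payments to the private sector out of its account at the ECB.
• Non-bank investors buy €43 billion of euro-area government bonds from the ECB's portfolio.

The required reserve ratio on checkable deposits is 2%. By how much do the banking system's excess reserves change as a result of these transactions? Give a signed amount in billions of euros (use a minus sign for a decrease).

+€13.8 billion

OMO purchase (from banks) €29 billion: reserves +€29B, deposits 0.
FX sale €25 billion: reserves −€25B, deposits 0.
Government spending €53 billion: reserves +€53B, deposits +€53B.
Asset sale (to non-banks) €43 billion: reserves −€43B, deposits −€43B.
Totals: Δreserves = +€14B, Δdeposits = +€10B.
Δrequired reserves = 2% × +€10B = +€0.2B.
Δexcess reserves = Δreserves − Δrequired = +€14B − (+€0.2B) = +€13.8 billion.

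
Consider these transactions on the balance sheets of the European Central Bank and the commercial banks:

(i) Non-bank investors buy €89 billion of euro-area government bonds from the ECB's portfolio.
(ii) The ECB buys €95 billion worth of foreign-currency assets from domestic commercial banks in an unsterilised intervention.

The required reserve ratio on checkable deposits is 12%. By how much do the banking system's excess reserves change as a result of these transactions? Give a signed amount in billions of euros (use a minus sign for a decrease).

+€16.68 billion

Asset sale (to non-banks) €89 billion: reserves −€89B, deposits −€89B.
FX purchase €95 billion: reserves +€95B, deposits 0.
Totals: Δreserves = +€6B, Δdeposits = −€89B.
Δrequired reserves = 12% × −€89B = −€10.68B.
Δexcess reserves = Δreserves − Δrequired = +€6B − (−€10.68B) = +€16.68 billion.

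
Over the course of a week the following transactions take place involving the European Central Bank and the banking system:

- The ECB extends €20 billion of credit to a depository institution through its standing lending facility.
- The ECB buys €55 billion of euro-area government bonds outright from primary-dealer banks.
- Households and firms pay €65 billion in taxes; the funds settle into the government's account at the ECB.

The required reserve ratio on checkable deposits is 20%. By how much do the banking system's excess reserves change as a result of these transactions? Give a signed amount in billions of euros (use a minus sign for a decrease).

+€23 billion

Discount-window loan €20 billion: reserves +€20B, deposits 0.
OMO purchase (from banks) €55 billion: reserves +€55B, deposits 0.
Government account inflow €65 billion: reserves −€65B, deposits −€65B.
Totals: Δreserves = +€10B, Δdeposits = −€65B.
Δrequired reserves = 20% × −€65B = −€13B.
Δexcess reserves = Δreserves − Δrequired = +€10B − (−€13B) = +€23 billion.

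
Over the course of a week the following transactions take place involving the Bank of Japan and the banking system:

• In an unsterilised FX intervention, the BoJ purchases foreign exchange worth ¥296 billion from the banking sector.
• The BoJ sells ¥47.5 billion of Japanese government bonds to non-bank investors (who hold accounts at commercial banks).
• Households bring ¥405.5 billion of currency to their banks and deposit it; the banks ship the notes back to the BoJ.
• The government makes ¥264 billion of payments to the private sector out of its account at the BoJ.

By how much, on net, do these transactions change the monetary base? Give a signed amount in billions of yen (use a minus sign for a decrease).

+¥512.5 billion

FX purchase ¥296 billion: BoJ balance sheet expands → +¥296B.
Asset sale (to non-banks) ¥47.5 billion: BoJ balance sheet contracts → −¥47.5B.
Currency deposit ¥405.5 billion: just a shift between currency and reserves — both are base money → 0.
Government spending ¥264 billion: a non-base liability converts back to reserves → +¥264B.
Net: 296 − 47.5 + 0 + 264 = +¥512.5 billion.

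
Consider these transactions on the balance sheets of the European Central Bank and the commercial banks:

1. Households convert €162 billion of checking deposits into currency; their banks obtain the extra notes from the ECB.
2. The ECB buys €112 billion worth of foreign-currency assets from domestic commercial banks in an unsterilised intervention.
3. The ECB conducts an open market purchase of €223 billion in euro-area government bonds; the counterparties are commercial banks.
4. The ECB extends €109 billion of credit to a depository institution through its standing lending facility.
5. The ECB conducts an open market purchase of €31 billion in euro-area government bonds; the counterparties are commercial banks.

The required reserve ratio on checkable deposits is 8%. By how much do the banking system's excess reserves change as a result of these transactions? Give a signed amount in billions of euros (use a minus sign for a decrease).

Currency withdrawal €162 billion: reserves −€162B, deposits −€162B.
FX purchase €112 billion: reserves +€112B, deposits 0.
OMO purchase (from banks) €223 billion: reserves +€223B, deposits 0.
Discount-window loan €109 billion: reserves +€109B, deposits 0.
OMO purchase (from banks) €31 billion: reserves +€31B, deposits 0.
Totals: Δreserves = +€313B, Δdeposits = −€162B.
Δrequired reserves = 8% × −€162B = −€12.96B.
Δexcess reserves = Δreserves − Δrequired = +€313B − (−€12.96B) = +€325.96 billion.

+€325.96 billion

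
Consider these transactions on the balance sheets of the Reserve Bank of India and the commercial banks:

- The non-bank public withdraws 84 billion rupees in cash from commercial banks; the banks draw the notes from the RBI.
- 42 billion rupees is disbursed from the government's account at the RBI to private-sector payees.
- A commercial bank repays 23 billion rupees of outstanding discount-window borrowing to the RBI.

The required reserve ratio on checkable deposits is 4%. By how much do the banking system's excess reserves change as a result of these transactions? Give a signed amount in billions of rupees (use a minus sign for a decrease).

-63.32 billion

Currency withdrawal 84 billion rupees: reserves −84B, deposits −84B.
Government spending 42 billion rupees: reserves +42B, deposits +42B.
Discount-window repayment 23 billion rupees: reserves −23B, deposits 0.
Totals: Δreserves = −65B, Δdeposits = −42B.
Δrequired reserves = 4% × −42B = −1.68B.
Δexcess reserves = Δreserves − Δrequired = −65B − (−1.68B) = -63.32 billion.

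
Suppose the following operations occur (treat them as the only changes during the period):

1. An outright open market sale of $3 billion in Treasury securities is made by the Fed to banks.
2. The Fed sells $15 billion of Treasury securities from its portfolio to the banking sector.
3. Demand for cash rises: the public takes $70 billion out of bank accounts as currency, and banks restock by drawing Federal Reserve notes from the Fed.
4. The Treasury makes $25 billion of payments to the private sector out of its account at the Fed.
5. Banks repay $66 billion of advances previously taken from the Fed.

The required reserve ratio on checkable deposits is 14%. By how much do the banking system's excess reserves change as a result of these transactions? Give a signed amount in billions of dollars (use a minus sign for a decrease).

-$122.7 billion

OMO sale (to banks) $3 billion: reserves −$3B, deposits 0.
OMO sale (to banks) $15 billion: reserves −$15B, deposits 0.
Currency withdrawal $70 billion: reserves −$70B, deposits −$70B.
Government spending $25 billion: reserves +$25B, deposits +$25B.
Discount-window repayment $66 billion: reserves −$66B, deposits 0.
Totals: Δreserves = −$129B, Δdeposits = −$45B.
Δrequired reserves = 14% × −$45B = −$6.3B.
Δexcess reserves = Δreserves − Δrequired = −$129B − (−$6.3B) = -$122.7 billion.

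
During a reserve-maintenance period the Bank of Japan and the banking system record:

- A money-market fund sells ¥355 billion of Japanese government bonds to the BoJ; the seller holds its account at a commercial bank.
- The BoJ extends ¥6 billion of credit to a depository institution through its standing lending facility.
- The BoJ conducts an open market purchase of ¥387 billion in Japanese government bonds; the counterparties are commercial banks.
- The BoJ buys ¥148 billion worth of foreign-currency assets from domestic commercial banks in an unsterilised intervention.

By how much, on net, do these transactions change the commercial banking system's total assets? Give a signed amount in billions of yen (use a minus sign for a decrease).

+¥361 billion

BoJ balance sheet:
  Assets:      Securities +¥742B, Loans to banks +¥6B, Foreign assets +¥148B
  Liabilities: Bank reserves +¥896B
Commercial banking system:
  Assets:      Reserves at CB +¥896B, Securities −¥387B, Foreign assets −¥148B
  Liabilities: Checkable deposits +¥355B, Borrowings from CB +¥6B
Change in total bank assets = +¥361 billion.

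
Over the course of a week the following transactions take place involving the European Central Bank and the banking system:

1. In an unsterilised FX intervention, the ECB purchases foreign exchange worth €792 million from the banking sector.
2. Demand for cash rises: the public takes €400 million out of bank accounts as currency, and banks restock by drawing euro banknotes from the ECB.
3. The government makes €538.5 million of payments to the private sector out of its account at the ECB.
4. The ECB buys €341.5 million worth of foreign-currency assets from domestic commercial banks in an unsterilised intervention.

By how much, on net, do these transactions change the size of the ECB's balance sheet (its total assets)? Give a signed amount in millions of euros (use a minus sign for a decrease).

+€1133.5 million

ECB balance sheet:
  Assets:      Foreign assets +€1133.5M
  Liabilities: Bank reserves +€1272M, Currency in circulation +€400M, Government deposits −€538.5M
Change in total ECB assets = +€1133.5 million.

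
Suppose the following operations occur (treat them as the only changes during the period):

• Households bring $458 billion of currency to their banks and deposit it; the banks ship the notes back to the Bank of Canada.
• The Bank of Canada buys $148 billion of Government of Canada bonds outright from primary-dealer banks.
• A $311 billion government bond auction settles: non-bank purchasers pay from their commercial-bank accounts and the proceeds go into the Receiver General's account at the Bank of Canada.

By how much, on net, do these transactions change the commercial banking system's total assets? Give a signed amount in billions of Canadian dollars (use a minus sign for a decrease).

Currency deposit $458 billion: bank balance sheets expand → +$458B.
OMO purchase (from banks) $148 billion: just an asset swap on bank balance sheets → 0.
Government account inflow $311 billion: bank balance sheets shrink → −$311B.
Net: 458 + 0 − 311 = +$147 billion.

+$147 billion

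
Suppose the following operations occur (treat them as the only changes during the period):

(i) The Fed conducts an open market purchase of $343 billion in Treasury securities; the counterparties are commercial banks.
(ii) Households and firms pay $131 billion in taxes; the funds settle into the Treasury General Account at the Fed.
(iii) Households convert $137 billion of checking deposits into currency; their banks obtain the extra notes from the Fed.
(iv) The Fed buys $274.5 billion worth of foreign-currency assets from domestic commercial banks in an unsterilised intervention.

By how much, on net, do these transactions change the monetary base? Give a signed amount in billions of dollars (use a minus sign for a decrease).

OMO purchase (from banks) $343 billion: Fed balance sheet expands → +$343B.
Government account inflow $131 billion: reserves shift to a non-base liability → −$131B.
Currency withdrawal $137 billion: just a shift between currency and reserves — both are base money → 0.
FX purchase $274.5 billion: Fed balance sheet expands → +$274.5B.
Net: 343 − 131 + 0 + 274.5 = +$486.5 billion.

+$486.5 billion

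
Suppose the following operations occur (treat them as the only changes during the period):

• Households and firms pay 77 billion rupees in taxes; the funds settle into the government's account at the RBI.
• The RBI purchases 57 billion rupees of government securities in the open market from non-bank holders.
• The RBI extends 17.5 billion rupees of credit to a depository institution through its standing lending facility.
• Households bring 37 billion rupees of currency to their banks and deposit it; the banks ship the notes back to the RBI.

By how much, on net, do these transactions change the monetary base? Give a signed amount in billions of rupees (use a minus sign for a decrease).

-2.5 billion

Government account inflow 77 billion rupees: reserves shift to a non-base liability → −77B.
Asset purchase (from non-banks) 57 billion rupees: RBI balance sheet expands → +57B.
Discount-window loan 17.5 billion rupees: RBI balance sheet expands → +17.5B.
Currency deposit 37 billion rupees: just a shift between currency and reserves — both are base money → 0.
Net: −77 + 57 + 17.5 + 0 = -2.5 billion.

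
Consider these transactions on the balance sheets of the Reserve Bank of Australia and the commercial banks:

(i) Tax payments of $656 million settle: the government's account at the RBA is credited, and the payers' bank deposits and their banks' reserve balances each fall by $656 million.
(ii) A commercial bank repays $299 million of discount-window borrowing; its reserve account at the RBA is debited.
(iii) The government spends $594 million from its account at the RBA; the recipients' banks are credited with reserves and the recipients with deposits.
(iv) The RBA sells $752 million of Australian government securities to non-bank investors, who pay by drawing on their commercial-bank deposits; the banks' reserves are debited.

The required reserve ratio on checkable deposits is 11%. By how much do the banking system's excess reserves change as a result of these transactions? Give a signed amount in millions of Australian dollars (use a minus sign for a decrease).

-$1023.46 million

Government account inflow $656 million: reserves −$656M, deposits −$656M.
Discount-window repayment $299 million: reserves −$299M, deposits 0.
Government spending $594 million: reserves +$594M, deposits +$594M.
Asset sale (to non-banks) $752 million: reserves −$752M, deposits −$752M.
Totals: Δreserves = −$1113M, Δdeposits = −$814M.
Δrequired reserves = 11% × −$814M = −$89.54M.
Δexcess reserves = Δreserves − Δrequired = −$1113M − (−$89.54M) = -$1023.46 million.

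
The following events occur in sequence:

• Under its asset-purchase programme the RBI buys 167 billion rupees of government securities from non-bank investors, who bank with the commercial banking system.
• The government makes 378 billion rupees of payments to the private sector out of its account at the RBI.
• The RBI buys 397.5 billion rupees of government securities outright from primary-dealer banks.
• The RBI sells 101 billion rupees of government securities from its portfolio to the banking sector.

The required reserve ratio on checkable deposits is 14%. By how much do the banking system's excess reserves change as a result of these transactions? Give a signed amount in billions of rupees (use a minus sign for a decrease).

+765.2 billion

Asset purchase (from non-banks) 167 billion rupees: reserves +167B, deposits +167B.
Government spending 378 billion rupees: reserves +378B, deposits +378B.
OMO purchase (from banks) 397.5 billion rupees: reserves +397.5B, deposits 0.
OMO sale (to banks) 101 billion rupees: reserves −101B, deposits 0.
Totals: Δreserves = +841.5B, Δdeposits = +545B.
Δrequired reserves = 14% × +545B = +76.3B.
Δexcess reserves = Δreserves − Δrequired = +841.5B − (+76.3B) = +765.2 billion.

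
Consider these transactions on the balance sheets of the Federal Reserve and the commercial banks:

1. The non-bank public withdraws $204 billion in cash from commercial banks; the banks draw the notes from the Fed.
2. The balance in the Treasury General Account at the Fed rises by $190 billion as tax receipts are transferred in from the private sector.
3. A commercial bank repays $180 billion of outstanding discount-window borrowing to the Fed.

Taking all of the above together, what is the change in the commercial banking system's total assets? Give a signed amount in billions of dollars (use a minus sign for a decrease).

Currency withdrawal $204 billion: bank balance sheets shrink → −$204B.
Government account inflow $190 billion: bank balance sheets shrink → −$190B.
Discount-window repayment $180 billion: bank balance sheets shrink → −$180B.
Net: −204 − 190 − 180 = -$574 billion.

-$574 billion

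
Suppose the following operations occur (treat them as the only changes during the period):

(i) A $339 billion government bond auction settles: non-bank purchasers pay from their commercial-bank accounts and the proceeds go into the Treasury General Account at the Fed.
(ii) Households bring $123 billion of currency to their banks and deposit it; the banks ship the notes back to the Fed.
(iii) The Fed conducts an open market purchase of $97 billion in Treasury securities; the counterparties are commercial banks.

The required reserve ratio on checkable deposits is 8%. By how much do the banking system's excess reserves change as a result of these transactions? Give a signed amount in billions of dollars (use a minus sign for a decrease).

-$101.72 billion

Government account inflow $339 billion: reserves −$339B, deposits −$339B.
Currency deposit $123 billion: reserves +$123B, deposits +$123B.
OMO purchase (from banks) $97 billion: reserves +$97B, deposits 0.
Totals: Δreserves = −$119B, Δdeposits = −$216B.
Δrequired reserves = 8% × −$216B = −$17.28B.
Δexcess reserves = Δreserves − Δrequired = −$119B − (−$17.28B) = -$101.72 billion.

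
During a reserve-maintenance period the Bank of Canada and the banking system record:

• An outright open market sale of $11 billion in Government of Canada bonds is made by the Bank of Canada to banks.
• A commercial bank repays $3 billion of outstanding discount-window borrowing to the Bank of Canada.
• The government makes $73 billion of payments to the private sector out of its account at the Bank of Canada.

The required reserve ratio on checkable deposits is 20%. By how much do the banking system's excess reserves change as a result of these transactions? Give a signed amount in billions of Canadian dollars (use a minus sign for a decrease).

OMO sale (to banks) $11 billion: reserves −$11B, deposits 0.
Discount-window repayment $3 billion: reserves −$3B, deposits 0.
Government spending $73 billion: reserves +$73B, deposits +$73B.
Totals: Δreserves = +$59B, Δdeposits = +$73B.
Δrequired reserves = 20% × +$73B = +$14.6B.
Δexcess reserves = Δreserves − Δrequired = +$59B − (+$14.6B) = +$44.4 billion.

+$44.4 billion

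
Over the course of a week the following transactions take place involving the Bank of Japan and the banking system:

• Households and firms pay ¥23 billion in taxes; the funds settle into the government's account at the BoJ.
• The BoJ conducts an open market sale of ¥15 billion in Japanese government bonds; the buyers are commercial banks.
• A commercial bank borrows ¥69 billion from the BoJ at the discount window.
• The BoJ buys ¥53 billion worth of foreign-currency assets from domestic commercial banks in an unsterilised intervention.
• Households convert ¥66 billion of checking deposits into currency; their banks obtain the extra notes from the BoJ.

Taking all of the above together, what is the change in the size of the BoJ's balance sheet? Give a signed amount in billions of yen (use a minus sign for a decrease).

+¥107 billion

Government account inflow ¥23 billion: only the composition of liabilities changes → 0.
OMO sale (to banks) ¥15 billion: a BoJ asset is shed → −¥15B.
Discount-window loan ¥69 billion: a BoJ asset is acquired → +¥69B.
FX purchase ¥53 billion: a BoJ asset is acquired → +¥53B.
Currency withdrawal ¥66 billion: only the composition of liabilities changes → 0.
Net: 0 − 15 + 69 + 53 + 0 = +¥107 billion.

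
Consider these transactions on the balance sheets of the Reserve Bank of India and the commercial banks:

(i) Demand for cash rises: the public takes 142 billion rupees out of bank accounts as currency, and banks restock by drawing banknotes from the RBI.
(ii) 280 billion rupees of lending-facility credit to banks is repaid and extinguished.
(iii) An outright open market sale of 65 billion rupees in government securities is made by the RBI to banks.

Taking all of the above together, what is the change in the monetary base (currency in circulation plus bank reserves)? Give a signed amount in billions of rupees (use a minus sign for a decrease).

RBI balance sheet:
  Assets:      Securities −65B, Loans to banks −280B
  Liabilities: Bank reserves −487B, Currency in circulation +142B
Monetary base = currency + reserves: +142B + (−487B) = -345 billion.

-345 billion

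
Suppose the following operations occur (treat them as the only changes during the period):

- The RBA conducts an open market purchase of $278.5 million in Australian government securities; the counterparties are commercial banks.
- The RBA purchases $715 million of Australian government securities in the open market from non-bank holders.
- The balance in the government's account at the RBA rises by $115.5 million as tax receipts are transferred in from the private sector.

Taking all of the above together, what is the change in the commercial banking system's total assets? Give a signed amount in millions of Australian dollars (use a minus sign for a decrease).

+$599.5 million

OMO purchase (from banks) $278.5 million: just an asset swap on bank balance sheets → 0.
Asset purchase (from non-banks) $715 million: bank balance sheets expand → +$715M.
Government account inflow $115.5 million: bank balance sheets shrink → −$115.5M.
Net: 0 + 715 − 115.5 = +$599.5 million.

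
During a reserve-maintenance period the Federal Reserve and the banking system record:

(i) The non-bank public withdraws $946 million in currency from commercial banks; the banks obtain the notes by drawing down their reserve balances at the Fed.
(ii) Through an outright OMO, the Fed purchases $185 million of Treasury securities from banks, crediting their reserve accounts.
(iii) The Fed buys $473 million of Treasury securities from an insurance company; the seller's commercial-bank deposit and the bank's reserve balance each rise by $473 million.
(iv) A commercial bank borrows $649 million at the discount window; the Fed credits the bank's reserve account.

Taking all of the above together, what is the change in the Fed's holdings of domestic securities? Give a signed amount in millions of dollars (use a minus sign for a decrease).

+$658 million

Currency withdrawal $946 million: the Fed's securities portfolio is untouched → 0.
OMO purchase (from banks) $185 million: securities added to the Fed's portfolio → +$185M.
Asset purchase (from non-banks) $473 million: securities added to the Fed's portfolio → +$473M.
Discount-window loan $649 million: the Fed's securities portfolio is untouched → 0.
Net: 0 + 185 + 473 + 0 = +$658 million.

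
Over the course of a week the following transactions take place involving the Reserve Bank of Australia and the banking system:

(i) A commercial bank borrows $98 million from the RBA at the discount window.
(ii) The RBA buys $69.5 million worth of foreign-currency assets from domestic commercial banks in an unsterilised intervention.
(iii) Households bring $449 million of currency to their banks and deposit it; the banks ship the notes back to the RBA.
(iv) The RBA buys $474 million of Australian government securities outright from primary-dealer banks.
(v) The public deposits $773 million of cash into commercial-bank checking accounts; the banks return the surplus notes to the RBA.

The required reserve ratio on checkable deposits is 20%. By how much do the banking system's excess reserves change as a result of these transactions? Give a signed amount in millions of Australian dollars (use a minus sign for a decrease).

+$1619.1 million

Discount-window loan $98 million: reserves +$98M, deposits 0.
FX purchase $69.5 million: reserves +$69.5M, deposits 0.
Currency deposit $449 million: reserves +$449M, deposits +$449M.
OMO purchase (from banks) $474 million: reserves +$474M, deposits 0.
Currency deposit $773 million: reserves +$773M, deposits +$773M.
Totals: Δreserves = +$1863.5M, Δdeposits = +$1222M.
Δrequired reserves = 20% × +$1222M = +$244.4M.
Δexcess reserves = Δreserves − Δrequired = +$1863.5M − (+$244.4M) = +$1619.1 million.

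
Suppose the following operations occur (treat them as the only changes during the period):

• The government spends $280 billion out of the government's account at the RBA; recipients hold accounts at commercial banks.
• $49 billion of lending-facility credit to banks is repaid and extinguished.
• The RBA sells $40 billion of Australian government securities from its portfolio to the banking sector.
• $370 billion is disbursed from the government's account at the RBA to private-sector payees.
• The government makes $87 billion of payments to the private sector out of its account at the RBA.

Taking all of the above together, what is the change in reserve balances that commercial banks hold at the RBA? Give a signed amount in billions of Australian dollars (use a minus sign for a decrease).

Government spending $280 billion: government payments flow into bank reserve accounts → +$280B.
Discount-window repayment $49 billion: repayment is debited from reserves → −$49B.
OMO sale (to banks) $40 billion: the buying banks pay out of their reserve balances → −$40B.
Government spending $370 billion: government payments flow into bank reserve accounts → +$370B.
Government spending $87 billion: government payments flow into bank reserve accounts → +$87B.
Net: 280 − 49 − 40 + 370 + 87 = +$648 billion.

+$648 billion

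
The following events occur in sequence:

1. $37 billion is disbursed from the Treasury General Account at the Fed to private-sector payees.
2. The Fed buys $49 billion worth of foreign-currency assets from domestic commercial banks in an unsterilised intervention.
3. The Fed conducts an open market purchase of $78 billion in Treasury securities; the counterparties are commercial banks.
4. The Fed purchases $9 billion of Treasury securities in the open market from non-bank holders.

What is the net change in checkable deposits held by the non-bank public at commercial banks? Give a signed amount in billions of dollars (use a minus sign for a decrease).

Government spending $37 billion: non-bank counterparties' bank balances rise → +$37B.
FX purchase $49 billion: the counterparty is a bank, so public deposits are unchanged → 0.
OMO purchase (from banks) $78 billion: the counterparty is a bank, so public deposits are unchanged → 0.
Asset purchase (from non-banks) $9 billion: non-bank counterparties' bank balances rise → +$9B.
Net: 37 + 0 + 0 + 9 = +$46 billion.

+$46 billion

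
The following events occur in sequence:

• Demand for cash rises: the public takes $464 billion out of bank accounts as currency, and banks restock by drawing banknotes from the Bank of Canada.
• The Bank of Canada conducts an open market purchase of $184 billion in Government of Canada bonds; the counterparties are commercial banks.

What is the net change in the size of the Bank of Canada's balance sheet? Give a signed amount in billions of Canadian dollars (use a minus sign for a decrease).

Bank of Canada balance sheet:
  Assets:      Securities +$184B
  Liabilities: Bank reserves −$280B, Currency in circulation +$464B
Commercial banking system:
  Assets:      Reserves at CB −$280B, Securities −$184B
  Liabilities: Checkable deposits −$464B
Change in total Bank of Canada assets = +$184 billion.

+$184 billion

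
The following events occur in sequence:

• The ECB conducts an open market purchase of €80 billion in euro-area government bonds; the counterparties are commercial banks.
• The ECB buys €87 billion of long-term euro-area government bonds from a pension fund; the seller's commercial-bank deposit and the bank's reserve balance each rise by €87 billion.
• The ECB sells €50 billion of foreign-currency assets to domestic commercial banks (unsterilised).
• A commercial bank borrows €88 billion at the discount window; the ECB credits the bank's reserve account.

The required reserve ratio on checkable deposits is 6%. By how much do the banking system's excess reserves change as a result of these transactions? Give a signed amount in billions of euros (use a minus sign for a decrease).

+€199.78 billion

OMO purchase (from banks) €80 billion: reserves +€80B, deposits 0.
Asset purchase (from non-banks) €87 billion: reserves +€87B, deposits +€87B.
FX sale €50 billion: reserves −€50B, deposits 0.
Discount-window loan €88 billion: reserves +€88B, deposits 0.
Totals: Δreserves = +€205B, Δdeposits = +€87B.
Δrequired reserves = 6% × +€87B = +€5.22B.
Δexcess reserves = Δreserves − Δrequired = +€205B − (+€5.22B) = +€199.78 billion.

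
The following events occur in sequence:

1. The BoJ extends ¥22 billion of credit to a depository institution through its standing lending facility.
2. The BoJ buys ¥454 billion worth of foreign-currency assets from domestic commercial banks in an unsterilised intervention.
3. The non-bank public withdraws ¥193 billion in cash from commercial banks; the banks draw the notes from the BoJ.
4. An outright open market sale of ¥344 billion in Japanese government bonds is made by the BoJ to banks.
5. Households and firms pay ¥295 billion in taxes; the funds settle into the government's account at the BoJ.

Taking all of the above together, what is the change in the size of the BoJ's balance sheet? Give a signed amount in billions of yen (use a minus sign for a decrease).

Discount-window loan ¥22 billion: a BoJ asset is acquired → +¥22B.
FX purchase ¥454 billion: a BoJ asset is acquired → +¥454B.
Currency withdrawal ¥193 billion: only the composition of liabilities changes → 0.
OMO sale (to banks) ¥344 billion: a BoJ asset is shed → −¥344B.
Government account inflow ¥295 billion: only the composition of liabilities changes → 0.
Net: 22 + 454 + 0 − 344 + 0 = +¥132 billion.

+¥132 billion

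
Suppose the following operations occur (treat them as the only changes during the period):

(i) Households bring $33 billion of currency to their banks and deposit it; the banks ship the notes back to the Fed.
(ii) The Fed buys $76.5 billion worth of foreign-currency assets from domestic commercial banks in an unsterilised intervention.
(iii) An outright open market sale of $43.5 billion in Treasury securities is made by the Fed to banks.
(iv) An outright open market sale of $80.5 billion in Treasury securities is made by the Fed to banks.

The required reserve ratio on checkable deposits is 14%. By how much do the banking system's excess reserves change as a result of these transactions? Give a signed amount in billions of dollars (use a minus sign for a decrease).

-$19.12 billion

Currency deposit $33 billion: reserves +$33B, deposits +$33B.
FX purchase $76.5 billion: reserves +$76.5B, deposits 0.
OMO sale (to banks) $43.5 billion: reserves −$43.5B, deposits 0.
OMO sale (to banks) $80.5 billion: reserves −$80.5B, deposits 0.
Totals: Δreserves = −$14.5B, Δdeposits = +$33B.
Δrequired reserves = 14% × +$33B = +$4.62B.
Δexcess reserves = Δreserves − Δrequired = −$14.5B − (+$4.62B) = -$19.12 billion.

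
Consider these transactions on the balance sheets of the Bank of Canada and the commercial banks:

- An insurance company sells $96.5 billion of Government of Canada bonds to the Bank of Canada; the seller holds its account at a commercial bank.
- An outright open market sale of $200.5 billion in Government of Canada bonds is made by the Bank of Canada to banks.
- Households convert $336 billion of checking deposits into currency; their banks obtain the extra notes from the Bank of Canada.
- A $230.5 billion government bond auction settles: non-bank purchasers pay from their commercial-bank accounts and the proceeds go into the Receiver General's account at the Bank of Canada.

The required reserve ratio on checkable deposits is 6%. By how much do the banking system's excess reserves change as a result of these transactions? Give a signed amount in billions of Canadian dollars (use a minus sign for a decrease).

Asset purchase (from non-banks) $96.5 billion: reserves +$96.5B, deposits +$96.5B.
OMO sale (to banks) $200.5 billion: reserves −$200.5B, deposits 0.
Currency withdrawal $336 billion: reserves −$336B, deposits −$336B.
Government account inflow $230.5 billion: reserves −$230.5B, deposits −$230.5B.
Totals: Δreserves = −$670.5B, Δdeposits = −$470B.
Δrequired reserves = 6% × −$470B = −$28.2B.
Δexcess reserves = Δreserves − Δrequired = −$670.5B − (−$28.2B) = -$642.3 billion.

-$642.3 billion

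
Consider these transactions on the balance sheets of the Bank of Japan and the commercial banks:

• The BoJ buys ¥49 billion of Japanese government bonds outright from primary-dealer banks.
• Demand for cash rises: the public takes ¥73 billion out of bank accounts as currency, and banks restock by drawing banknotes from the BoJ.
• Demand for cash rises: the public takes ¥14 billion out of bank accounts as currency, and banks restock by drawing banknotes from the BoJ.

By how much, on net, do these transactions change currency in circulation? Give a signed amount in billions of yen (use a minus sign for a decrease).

OMO purchase (from banks) ¥49 billion: no currency enters or leaves circulation → 0.
Currency withdrawal ¥73 billion: notes leave the central bank → +¥73B.
Currency withdrawal ¥14 billion: notes leave the central bank → +¥14B.
Net: 0 + 73 + 14 = +¥87 billion.

+¥87 billion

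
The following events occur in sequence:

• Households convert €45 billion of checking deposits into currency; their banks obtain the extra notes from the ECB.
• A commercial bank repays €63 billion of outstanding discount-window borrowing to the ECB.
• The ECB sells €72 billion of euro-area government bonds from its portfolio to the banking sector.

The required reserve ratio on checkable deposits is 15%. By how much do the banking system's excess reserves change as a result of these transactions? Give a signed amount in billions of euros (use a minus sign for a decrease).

-€173.25 billion

Currency withdrawal €45 billion: reserves −€45B, deposits −€45B.
Discount-window repayment €63 billion: reserves −€63B, deposits 0.
OMO sale (to banks) €72 billion: reserves −€72B, deposits 0.
Totals: Δreserves = −€180B, Δdeposits = −€45B.
Δrequired reserves = 15% × −€45B = −€6.75B.
Δexcess reserves = Δreserves − Δrequired = −€180B − (−€6.75B) = -€173.25 billion.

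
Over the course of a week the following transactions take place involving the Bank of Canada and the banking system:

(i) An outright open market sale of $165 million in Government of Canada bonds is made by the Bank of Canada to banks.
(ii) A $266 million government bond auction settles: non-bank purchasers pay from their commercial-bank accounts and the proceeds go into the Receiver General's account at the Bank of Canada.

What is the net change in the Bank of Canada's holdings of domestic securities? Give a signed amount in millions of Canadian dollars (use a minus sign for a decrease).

OMO sale (to banks) $165 million: securities removed from the Bank of Canada's portfolio → −$165M.
Government account inflow $266 million: the Bank of Canada's securities portfolio is untouched → 0.
Net: −165 + 0 = -$165 million.

-$165 million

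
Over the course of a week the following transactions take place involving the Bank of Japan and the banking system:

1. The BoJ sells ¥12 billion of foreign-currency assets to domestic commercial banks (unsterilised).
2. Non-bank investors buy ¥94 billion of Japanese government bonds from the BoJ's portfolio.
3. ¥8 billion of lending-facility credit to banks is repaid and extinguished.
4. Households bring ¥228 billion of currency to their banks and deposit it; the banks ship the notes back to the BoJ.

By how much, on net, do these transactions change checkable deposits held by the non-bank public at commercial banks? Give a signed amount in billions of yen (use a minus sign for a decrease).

FX sale ¥12 billion: the counterparty is a bank, so public deposits are unchanged → 0.
Asset sale (to non-banks) ¥94 billion: non-bank counterparties' bank balances fall → −¥94B.
Discount-window repayment ¥8 billion: the counterparty is a bank, so public deposits are unchanged → 0.
Currency deposit ¥228 billion: non-bank counterparties' bank balances rise → +¥228B.
Net: 0 − 94 + 0 + 228 = +¥134 billion.

+¥134 billion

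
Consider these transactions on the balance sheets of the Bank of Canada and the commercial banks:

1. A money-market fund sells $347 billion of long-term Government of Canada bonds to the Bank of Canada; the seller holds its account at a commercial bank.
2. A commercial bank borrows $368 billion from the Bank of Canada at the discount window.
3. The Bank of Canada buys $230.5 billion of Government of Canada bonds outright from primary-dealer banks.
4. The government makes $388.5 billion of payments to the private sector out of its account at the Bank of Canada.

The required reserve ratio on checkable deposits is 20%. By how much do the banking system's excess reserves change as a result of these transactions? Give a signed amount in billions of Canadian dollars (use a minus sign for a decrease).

+$1186.9 billion

Asset purchase (from non-banks) $347 billion: reserves +$347B, deposits +$347B.
Discount-window loan $368 billion: reserves +$368B, deposits 0.
OMO purchase (from banks) $230.5 billion: reserves +$230.5B, deposits 0.
Government spending $388.5 billion: reserves +$388.5B, deposits +$388.5B.
Totals: Δreserves = +$1334B, Δdeposits = +$735.5B.
Δrequired reserves = 20% × +$735.5B = +$147.1B.
Δexcess reserves = Δreserves − Δrequired = +$1334B − (+$147.1B) = +$1186.9 billion.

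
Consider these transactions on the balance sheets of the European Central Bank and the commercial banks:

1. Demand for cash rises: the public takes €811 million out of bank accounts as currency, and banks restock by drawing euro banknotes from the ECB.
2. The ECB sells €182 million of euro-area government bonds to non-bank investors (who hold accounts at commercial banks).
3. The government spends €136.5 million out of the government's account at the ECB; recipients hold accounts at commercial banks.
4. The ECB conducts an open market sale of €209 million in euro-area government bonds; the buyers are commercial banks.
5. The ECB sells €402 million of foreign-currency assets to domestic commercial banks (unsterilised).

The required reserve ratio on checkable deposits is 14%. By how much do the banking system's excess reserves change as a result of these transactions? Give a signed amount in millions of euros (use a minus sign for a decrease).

-€1347.59 million

Currency withdrawal €811 million: reserves −€811M, deposits −€811M.
Asset sale (to non-banks) €182 million: reserves −€182M, deposits −€182M.
Government spending €136.5 million: reserves +€136.5M, deposits +€136.5M.
OMO sale (to banks) €209 million: reserves −€209M, deposits 0.
FX sale €402 million: reserves −€402M, deposits 0.
Totals: Δreserves = −€1467.5M, Δdeposits = −€856.5M.
Δrequired reserves = 14% × −€856.5M = −€119.91M.
Δexcess reserves = Δreserves − Δrequired = −€1467.5M − (−€119.91M) = -€1347.59 million.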